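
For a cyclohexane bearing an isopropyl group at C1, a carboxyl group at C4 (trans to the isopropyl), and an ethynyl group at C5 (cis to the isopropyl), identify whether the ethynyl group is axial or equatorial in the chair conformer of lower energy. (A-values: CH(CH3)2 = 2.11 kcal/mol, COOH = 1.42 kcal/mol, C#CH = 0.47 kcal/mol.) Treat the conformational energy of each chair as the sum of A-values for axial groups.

Chair I (isopropyl axial, carboxyl axial, ethynyl axial): E = 4.00 kcal/mol.
Chair II (isopropyl equatorial, carboxyl equatorial, ethynyl equatorial): E = 0.00 kcal/mol.
Chair II is the more stable (lower-energy) conformer, and in that chair the ethynyl group is equatorial.

equatorial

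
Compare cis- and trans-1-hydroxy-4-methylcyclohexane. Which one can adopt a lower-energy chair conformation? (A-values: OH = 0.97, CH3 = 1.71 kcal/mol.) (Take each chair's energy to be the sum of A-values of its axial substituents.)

At 1,4 positions (parity opposite): cis → (a,e or e,a); trans → (e,e or a,a).
Best chair for cis: E = 0.97 kcal/mol; best chair for trans: E = 0.00 kcal/mol.
The trans isomer is lower by 0.97 kcal/mol.

trans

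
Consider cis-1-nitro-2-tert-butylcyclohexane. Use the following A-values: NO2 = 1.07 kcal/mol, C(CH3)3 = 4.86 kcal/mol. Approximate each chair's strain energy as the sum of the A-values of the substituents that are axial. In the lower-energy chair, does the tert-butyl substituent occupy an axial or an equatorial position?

equatorial

C1 and C2 have opposite parity, so for the cis isomer the two substituents are one axial and one equatorial in each chair.
Chair I (nitro axial, tert-butyl equatorial): E = 1.07 kcal/mol.
Chair II (nitro equatorial, tert-butyl axial): E = 4.86 kcal/mol.
Chair I is the more stable (lower-energy) conformer, and in that chair the tert-butyl group is equatorial.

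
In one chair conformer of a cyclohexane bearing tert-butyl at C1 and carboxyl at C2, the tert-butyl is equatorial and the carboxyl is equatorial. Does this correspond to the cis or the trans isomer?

C1 and C2 have opposite parity, so their axial bonds point in opposite directions.
With opposite-parity carbons, two substituents on the same face are one axial and one equatorial; opposite faces give both axial or both equatorial.
Here the groups are equatorial/equatorial → opposite face → trans.

trans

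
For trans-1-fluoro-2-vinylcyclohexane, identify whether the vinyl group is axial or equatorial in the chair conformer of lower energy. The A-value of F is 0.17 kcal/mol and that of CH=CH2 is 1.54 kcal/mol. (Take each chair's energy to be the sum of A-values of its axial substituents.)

equatorial

C1 and C2 have opposite parity, so for the trans isomer the two substituents are e,e in one chair and a,a in the other.
Chair I (fluoro axial, vinyl axial): E = 1.71 kcal/mol.
Chair II (fluoro equatorial, vinyl equatorial): E = 0.00 kcal/mol.
Chair II is the more stable (lower-energy) conformer, and in that chair the vinyl group is equatorial.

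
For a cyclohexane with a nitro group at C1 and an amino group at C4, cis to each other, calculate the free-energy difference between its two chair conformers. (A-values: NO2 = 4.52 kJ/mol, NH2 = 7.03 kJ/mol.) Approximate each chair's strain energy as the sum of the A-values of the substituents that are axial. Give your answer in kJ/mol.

2.51 kJ/mol

C1 and C4 have opposite parity, so for the cis isomer the two substituents are one axial and one equatorial in each chair.
Chair I (nitro axial, amino equatorial): E = 4.52 kJ/mol.
Chair II (nitro equatorial, amino axial): E = 7.03 kJ/mol.
ΔE = 7.03 − 4.52 = 2.51 kJ/mol; chair I is more stable.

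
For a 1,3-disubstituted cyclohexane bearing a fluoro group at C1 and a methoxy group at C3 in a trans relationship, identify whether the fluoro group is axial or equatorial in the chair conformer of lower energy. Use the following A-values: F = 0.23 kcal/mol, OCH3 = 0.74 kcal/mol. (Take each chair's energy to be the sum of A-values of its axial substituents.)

C1 and C3 have the same parity, so for the trans isomer the two substituents are one axial and one equatorial in each chair.
Chair I (fluoro axial, methoxy equatorial): E = 0.23 kcal/mol.
Chair II (fluoro equatorial, methoxy axial): E = 0.74 kcal/mol.
Chair I is the more stable (lower-energy) conformer, and in that chair the fluoro group is axial.

axial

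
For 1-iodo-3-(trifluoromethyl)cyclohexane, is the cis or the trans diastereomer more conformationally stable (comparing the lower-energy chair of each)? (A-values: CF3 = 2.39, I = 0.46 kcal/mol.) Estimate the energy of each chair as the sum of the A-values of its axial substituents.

cis

At 1,3 positions (parity same): cis → (e,e or a,a); trans → (a,e or e,a).
Best chair for cis: E = 0.00 kcal/mol; best chair for trans: E = 0.46 kcal/mol.
The cis isomer is lower by 0.46 kcal/mol.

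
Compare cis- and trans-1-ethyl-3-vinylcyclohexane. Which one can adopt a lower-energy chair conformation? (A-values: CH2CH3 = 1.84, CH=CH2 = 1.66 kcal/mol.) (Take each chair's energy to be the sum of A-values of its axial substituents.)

At 1,3 positions (parity same): cis → (e,e or a,a); trans → (a,e or e,a).
Best chair for cis: E = 0.00 kcal/mol; best chair for trans: E = 1.66 kcal/mol.
The cis isomer is lower by 1.66 kcal/mol.

cis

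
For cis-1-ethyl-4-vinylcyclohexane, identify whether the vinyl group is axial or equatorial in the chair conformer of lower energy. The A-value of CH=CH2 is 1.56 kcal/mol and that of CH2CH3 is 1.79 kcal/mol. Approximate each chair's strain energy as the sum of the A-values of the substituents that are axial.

C1 and C4 have opposite parity, so for the cis isomer the two substituents are one axial and one equatorial in each chair.
Chair I (vinyl axial, ethyl equatorial): E = 1.56 kcal/mol.
Chair II (vinyl equatorial, ethyl axial): E = 1.79 kcal/mol.
Chair I is the more stable (lower-energy) conformer, and in that chair the vinyl group is axial.

axial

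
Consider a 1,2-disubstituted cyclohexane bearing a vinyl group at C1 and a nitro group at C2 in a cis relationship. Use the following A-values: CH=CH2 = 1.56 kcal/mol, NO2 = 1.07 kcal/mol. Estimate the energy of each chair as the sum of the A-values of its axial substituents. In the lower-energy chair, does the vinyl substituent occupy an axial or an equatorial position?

C1 and C2 have opposite parity, so for the cis isomer the two substituents are one axial and one equatorial in each chair.
Chair I (vinyl axial, nitro equatorial): E = 1.56 kcal/mol.
Chair II (vinyl equatorial, nitro axial): E = 1.07 kcal/mol.
Chair II is the more stable (lower-energy) conformer, and in that chair the vinyl group is equatorial.

equatorial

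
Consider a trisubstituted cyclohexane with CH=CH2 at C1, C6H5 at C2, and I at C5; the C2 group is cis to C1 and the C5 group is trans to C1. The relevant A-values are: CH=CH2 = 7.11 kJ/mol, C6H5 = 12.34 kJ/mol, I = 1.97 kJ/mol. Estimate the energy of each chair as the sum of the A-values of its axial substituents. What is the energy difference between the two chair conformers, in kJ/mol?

7.20 kJ/mol

Chair I (vinyl axial, phenyl equatorial, iodo equatorial): E = 7.11 kJ/mol.
Chair II (vinyl equatorial, phenyl axial, iodo axial): E = 14.31 kJ/mol.
ΔE = 14.31 − 7.11 = 7.20 kJ/mol; chair I is more stable.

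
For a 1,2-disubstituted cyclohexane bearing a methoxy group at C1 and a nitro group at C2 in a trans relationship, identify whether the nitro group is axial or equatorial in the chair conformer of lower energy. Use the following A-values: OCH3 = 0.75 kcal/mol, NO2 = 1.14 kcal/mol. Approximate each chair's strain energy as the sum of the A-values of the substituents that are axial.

equatorial

C1 and C2 have opposite parity, so for the trans isomer the two substituents are e,e in one chair and a,a in the other.
Chair I (methoxy axial, nitro axial): E = 1.89 kcal/mol.
Chair II (methoxy equatorial, nitro equatorial): E = 0.00 kcal/mol.
Chair II is the more stable (lower-energy) conformer, and in that chair the nitro group is equatorial.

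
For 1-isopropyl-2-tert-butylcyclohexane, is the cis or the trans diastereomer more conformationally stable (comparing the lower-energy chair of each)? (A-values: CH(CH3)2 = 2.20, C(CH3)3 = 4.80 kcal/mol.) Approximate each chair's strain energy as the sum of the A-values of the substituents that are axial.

At 1,2 positions (parity opposite): cis → (a,e or e,a); trans → (e,e or a,a).
Best chair for cis: E = 2.20 kcal/mol; best chair for trans: E = 0.00 kcal/mol.
The trans isomer is lower by 2.20 kcal/mol.

trans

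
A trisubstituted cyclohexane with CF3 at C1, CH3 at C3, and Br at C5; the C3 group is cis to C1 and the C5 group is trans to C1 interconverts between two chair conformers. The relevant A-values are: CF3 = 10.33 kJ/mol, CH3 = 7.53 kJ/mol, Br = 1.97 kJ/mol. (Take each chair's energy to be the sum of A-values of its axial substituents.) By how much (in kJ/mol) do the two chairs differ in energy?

15.89 kJ/mol

Chair I (trifluoromethyl axial, methyl axial, bromo equatorial): E = 17.86 kJ/mol.
Chair II (trifluoromethyl equatorial, methyl equatorial, bromo axial): E = 1.97 kJ/mol.
ΔE = 17.86 − 1.97 = 15.89 kJ/mol; chair II is more stable.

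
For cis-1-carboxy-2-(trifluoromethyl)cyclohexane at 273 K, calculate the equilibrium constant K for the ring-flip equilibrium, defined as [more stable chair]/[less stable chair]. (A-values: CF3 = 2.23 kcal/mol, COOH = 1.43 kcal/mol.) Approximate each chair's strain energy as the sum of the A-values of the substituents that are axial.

K ≈ 4.37

C1 and C2 have opposite parity, so for the cis isomer the two substituents are one axial and one equatorial in each chair.
Chair I (trifluoromethyl axial, carboxyl equatorial): E = 2.23 kcal/mol; chair II (trifluoromethyl equatorial, carboxyl axial): E = 1.43 kcal/mol.
ΔG = 0.80 kcal/mol between the two chairs.
K = exp(ΔG/RT) with R = 1.987×10⁻³ kcal mol⁻¹ K⁻¹ and T = 273 K gives K ≈ 4.37.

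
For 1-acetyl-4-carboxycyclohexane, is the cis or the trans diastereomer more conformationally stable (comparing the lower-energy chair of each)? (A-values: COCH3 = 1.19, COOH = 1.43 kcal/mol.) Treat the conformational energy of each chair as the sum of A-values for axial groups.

At 1,4 positions (parity opposite): cis → (a,e or e,a); trans → (e,e or a,a).
Best chair for cis: E = 1.19 kcal/mol; best chair for trans: E = 0.00 kcal/mol.
The trans isomer is lower by 1.19 kcal/mol.

trans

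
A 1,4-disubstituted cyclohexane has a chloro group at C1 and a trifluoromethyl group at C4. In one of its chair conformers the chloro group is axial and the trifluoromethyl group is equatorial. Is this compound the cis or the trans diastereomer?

cis

C1 and C4 have opposite parity, so their axial bonds point in opposite directions.
With opposite-parity carbons, two substituents on the same face are one axial and one equatorial; opposite faces give both axial or both equatorial.
Here the groups are axial/equatorial → same face → cis.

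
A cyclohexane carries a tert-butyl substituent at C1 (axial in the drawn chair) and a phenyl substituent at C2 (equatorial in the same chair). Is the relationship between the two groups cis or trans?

C1 and C2 have opposite parity, so their axial bonds point in opposite directions.
With opposite-parity carbons, two substituents on the same face are one axial and one equatorial; opposite faces give both axial or both equatorial.
Here the groups are axial/equatorial → same face → cis.

cis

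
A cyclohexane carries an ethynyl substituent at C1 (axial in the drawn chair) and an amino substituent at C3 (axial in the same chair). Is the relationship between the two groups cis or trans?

cis

C1 and C3 have the same parity, so their axial bonds point in the same direction.
With same-parity carbons, two substituents on the same face are both axial or both equatorial; opposite faces give one of each.
Here the groups are axial/axial → same face → cis.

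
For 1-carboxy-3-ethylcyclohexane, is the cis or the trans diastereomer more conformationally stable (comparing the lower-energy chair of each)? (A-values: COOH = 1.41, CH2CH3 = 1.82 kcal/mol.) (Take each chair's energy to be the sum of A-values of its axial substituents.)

At 1,3 positions (parity same): cis → (e,e or a,a); trans → (a,e or e,a).
Best chair for cis: E = 0.00 kcal/mol; best chair for trans: E = 1.41 kcal/mol.
The cis isomer is lower by 1.41 kcal/mol.

cis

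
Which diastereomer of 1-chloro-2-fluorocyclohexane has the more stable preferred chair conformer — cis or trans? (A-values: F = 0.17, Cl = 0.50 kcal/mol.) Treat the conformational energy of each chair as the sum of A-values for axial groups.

trans

At 1,2 positions (parity opposite): cis → (a,e or e,a); trans → (e,e or a,a).
Best chair for cis: E = 0.17 kcal/mol; best chair for trans: E = 0.00 kcal/mol.
The trans isomer is lower by 0.17 kcal/mol.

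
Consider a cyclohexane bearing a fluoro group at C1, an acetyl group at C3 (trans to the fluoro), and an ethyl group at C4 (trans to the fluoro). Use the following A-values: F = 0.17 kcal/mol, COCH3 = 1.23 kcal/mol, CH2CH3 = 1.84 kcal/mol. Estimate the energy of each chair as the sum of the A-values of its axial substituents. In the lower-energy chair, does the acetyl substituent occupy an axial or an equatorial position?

Chair I (fluoro axial, acetyl equatorial, ethyl axial): E = 2.01 kcal/mol.
Chair II (fluoro equatorial, acetyl axial, ethyl equatorial): E = 1.23 kcal/mol.
Chair II is the more stable (lower-energy) conformer, and in that chair the acetyl group is axial.

axial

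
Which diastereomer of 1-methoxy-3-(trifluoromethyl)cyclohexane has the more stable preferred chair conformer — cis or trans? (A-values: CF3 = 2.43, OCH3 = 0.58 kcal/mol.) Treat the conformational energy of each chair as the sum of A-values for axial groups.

cis

At 1,3 positions (parity same): cis → (e,e or a,a); trans → (a,e or e,a).
Best chair for cis: E = 0.00 kcal/mol; best chair for trans: E = 0.58 kcal/mol.
The cis isomer is lower by 0.58 kcal/mol.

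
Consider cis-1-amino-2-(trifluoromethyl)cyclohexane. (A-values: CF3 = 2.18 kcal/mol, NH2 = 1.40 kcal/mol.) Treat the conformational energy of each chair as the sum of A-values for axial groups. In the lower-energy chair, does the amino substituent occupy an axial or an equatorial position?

axial

C1 and C2 have opposite parity, so for the cis isomer the two substituents are one axial and one equatorial in each chair.
Chair I (trifluoromethyl axial, amino equatorial): E = 2.18 kcal/mol.
Chair II (trifluoromethyl equatorial, amino axial): E = 1.40 kcal/mol.
Chair II is the more stable (lower-energy) conformer, and in that chair the amino group is axial.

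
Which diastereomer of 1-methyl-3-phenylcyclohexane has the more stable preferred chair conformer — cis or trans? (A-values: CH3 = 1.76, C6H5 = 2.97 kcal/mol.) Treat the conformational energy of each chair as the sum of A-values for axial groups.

At 1,3 positions (parity same): cis → (e,e or a,a); trans → (a,e or e,a).
Best chair for cis: E = 0.00 kcal/mol; best chair for trans: E = 1.76 kcal/mol.
The cis isomer is lower by 1.76 kcal/mol.

cis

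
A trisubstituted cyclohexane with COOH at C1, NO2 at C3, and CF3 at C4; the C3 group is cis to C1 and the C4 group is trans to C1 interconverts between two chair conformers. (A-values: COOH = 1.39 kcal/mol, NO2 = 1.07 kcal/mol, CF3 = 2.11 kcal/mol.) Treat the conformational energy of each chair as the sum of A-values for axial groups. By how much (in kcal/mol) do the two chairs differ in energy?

Chair I (carboxyl axial, nitro axial, trifluoromethyl axial): E = 4.57 kcal/mol.
Chair II (carboxyl equatorial, nitro equatorial, trifluoromethyl equatorial): E = 0.00 kcal/mol.
ΔE = 4.57 − 0.00 = 4.57 kcal/mol; chair II is more stable.

4.57 kcal/mol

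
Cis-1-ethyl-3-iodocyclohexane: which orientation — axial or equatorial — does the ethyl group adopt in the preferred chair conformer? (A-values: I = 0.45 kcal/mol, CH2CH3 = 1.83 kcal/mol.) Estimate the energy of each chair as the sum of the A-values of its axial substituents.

equatorial

C1 and C3 have the same parity, so for the cis isomer the two substituents are e,e in one chair and a,a in the other.
Chair I (iodo axial, ethyl axial): E = 2.28 kcal/mol.
Chair II (iodo equatorial, ethyl equatorial): E = 0.00 kcal/mol.
Chair II is the more stable (lower-energy) conformer, and in that chair the ethyl group is equatorial.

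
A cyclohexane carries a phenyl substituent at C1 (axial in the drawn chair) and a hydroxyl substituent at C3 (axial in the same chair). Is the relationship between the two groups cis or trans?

C1 and C3 have the same parity, so their axial bonds point in the same direction.
With same-parity carbons, two substituents on the same face are both axial or both equatorial; opposite faces give one of each.
Here the groups are axial/axial → same face → cis.

cis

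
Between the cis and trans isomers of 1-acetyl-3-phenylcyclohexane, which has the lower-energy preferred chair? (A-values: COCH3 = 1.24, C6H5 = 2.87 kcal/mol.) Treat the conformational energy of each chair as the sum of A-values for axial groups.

cis

At 1,3 positions (parity same): cis → (e,e or a,a); trans → (a,e or e,a).
Best chair for cis: E = 0.00 kcal/mol; best chair for trans: E = 1.24 kcal/mol.
The cis isomer is lower by 1.24 kcal/mol.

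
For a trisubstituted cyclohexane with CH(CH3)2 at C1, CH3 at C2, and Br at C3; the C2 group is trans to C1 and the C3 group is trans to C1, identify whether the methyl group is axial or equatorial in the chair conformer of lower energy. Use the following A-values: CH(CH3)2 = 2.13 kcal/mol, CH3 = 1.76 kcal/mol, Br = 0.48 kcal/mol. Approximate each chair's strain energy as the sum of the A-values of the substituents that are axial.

equatorial

Chair I (isopropyl axial, methyl axial, bromo equatorial): E = 3.89 kcal/mol.
Chair II (isopropyl equatorial, methyl equatorial, bromo axial): E = 0.48 kcal/mol.
Chair II is the more stable (lower-energy) conformer, and in that chair the methyl group is equatorial.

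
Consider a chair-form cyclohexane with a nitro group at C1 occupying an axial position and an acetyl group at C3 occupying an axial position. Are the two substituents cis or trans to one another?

C1 and C3 have the same parity, so their axial bonds point in the same direction.
With same-parity carbons, two substituents on the same face are both axial or both equatorial; opposite faces give one of each.
Here the groups are axial/axial → same face → cis.

cis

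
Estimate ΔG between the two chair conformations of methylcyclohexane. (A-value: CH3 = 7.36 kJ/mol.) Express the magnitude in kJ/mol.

A monosubstituted cyclohexane has one chair with the methyl group axial (E = A = 7.36 kJ/mol) and one with it equatorial (E = 0).
ΔE = 7.36 − 0 = 7.36 kJ/mol.

7.36 kJ/mol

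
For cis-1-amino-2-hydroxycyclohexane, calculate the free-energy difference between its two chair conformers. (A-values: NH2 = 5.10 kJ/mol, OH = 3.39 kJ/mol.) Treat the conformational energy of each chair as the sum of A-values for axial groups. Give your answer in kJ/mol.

C1 and C2 have opposite parity, so for the cis isomer the two substituents are one axial and one equatorial in each chair.
Chair I (amino axial, hydroxyl equatorial): E = 5.10 kJ/mol.
Chair II (amino equatorial, hydroxyl axial): E = 3.39 kJ/mol.
ΔE = 5.10 − 3.39 = 1.71 kJ/mol; chair II is more stable.

1.71 kJ/mol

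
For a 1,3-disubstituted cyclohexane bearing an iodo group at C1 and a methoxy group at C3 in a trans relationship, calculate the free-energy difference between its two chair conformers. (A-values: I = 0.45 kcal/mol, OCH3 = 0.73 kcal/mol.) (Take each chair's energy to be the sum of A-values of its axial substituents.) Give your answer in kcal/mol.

0.28 kcal/mol

C1 and C3 have the same parity, so for the trans isomer the two substituents are one axial and one equatorial in each chair.
Chair I (iodo axial, methoxy equatorial): E = 0.45 kcal/mol.
Chair II (iodo equatorial, methoxy axial): E = 0.73 kcal/mol.
ΔE = 0.73 − 0.45 = 0.28 kcal/mol; chair I is more stable.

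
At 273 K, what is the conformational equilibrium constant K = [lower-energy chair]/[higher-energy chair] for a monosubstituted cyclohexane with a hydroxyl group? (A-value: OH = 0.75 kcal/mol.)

K ≈ 3.99

One chair has the hydroxyl group axial (E = 0.75 kcal/mol) and the other has it equatorial (E = 0).
ΔG = 0.75 kcal/mol between the two chairs.
K = exp(ΔG/RT) with R = 1.987×10⁻³ kcal mol⁻¹ K⁻¹ and T = 273 K gives K ≈ 3.99.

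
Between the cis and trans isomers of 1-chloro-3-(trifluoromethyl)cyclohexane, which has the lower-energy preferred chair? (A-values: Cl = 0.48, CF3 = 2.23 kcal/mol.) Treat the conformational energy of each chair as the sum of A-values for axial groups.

cis

At 1,3 positions (parity same): cis → (e,e or a,a); trans → (a,e or e,a).
Best chair for cis: E = 0.00 kcal/mol; best chair for trans: E = 0.48 kcal/mol.
The cis isomer is lower by 0.48 kcal/mol.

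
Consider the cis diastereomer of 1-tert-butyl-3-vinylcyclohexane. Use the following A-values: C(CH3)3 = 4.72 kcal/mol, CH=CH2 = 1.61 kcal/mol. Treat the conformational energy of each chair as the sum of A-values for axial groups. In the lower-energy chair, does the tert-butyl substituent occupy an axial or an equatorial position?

C1 and C3 have the same parity, so for the cis isomer the two substituents are e,e in one chair and a,a in the other.
Chair I (tert-butyl axial, vinyl axial): E = 6.33 kcal/mol.
Chair II (tert-butyl equatorial, vinyl equatorial): E = 0.00 kcal/mol.
Chair II is the more stable (lower-energy) conformer, and in that chair the tert-butyl group is equatorial.

equatorial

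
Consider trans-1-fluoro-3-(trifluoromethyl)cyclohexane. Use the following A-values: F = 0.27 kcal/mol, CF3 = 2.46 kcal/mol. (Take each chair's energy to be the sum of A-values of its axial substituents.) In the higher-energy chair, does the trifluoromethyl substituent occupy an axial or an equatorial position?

axial

C1 and C3 have the same parity, so for the trans isomer the two substituents are one axial and one equatorial in each chair.
Chair I (fluoro axial, trifluoromethyl equatorial): E = 0.27 kcal/mol.
Chair II (fluoro equatorial, trifluoromethyl axial): E = 2.46 kcal/mol.
Chair II is the less stable (higher-energy) conformer, and in that chair the trifluoromethyl group is axial.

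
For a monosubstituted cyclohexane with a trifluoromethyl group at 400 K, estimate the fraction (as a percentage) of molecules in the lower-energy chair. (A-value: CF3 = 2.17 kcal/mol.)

93.9%

One chair has the trifluoromethyl group axial (E = 2.17 kcal/mol) and the other has it equatorial (E = 0).
ΔG = 2.17 kcal/mol between the two chairs.
K = exp(ΔG/RT) with R = 1.987×10⁻³ kcal mol⁻¹ K⁻¹ and T = 400 K gives K ≈ 15.3.
Fraction in the lower-energy chair = K/(K+1) = 93.9%.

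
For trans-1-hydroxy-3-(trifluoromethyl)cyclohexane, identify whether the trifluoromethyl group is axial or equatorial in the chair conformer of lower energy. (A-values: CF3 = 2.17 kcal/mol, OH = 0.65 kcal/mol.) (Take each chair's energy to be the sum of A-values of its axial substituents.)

C1 and C3 have the same parity, so for the trans isomer the two substituents are one axial and one equatorial in each chair.
Chair I (trifluoromethyl axial, hydroxyl equatorial): E = 2.17 kcal/mol.
Chair II (trifluoromethyl equatorial, hydroxyl axial): E = 0.65 kcal/mol.
Chair II is the more stable (lower-energy) conformer, and in that chair the trifluoromethyl group is equatorial.

equatorial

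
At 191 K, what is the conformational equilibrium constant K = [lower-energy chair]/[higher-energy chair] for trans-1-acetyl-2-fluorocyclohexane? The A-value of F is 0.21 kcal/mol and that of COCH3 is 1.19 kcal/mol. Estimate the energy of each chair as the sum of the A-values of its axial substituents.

K ≈ 40.0

C1 and C2 have opposite parity, so for the trans isomer the two substituents are e,e in one chair and a,a in the other.
Chair I (fluoro axial, acetyl axial): E = 1.40 kcal/mol; chair II (fluoro equatorial, acetyl equatorial): E = 0.00 kcal/mol.
ΔG = 1.40 kcal/mol between the two chairs.
K = exp(ΔG/RT) with R = 1.987×10⁻³ kcal mol⁻¹ K⁻¹ and T = 191 K gives K ≈ 40.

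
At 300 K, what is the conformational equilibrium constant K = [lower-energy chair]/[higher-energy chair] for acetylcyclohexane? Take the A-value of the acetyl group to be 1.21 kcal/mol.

K ≈ 7.61

One chair has the acetyl group axial (E = 1.21 kcal/mol) and the other has it equatorial (E = 0).
ΔG = 1.21 kcal/mol between the two chairs.
K = exp(ΔG/RT) with R = 1.987×10⁻³ kcal mol⁻¹ K⁻¹ and T = 300 K gives K ≈ 7.61.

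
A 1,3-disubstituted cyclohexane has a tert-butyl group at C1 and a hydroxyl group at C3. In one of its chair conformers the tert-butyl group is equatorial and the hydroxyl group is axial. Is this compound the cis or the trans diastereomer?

trans

C1 and C3 have the same parity, so their axial bonds point in the same direction.
With same-parity carbons, two substituents on the same face are both axial or both equatorial; opposite faces give one of each.
Here the groups are equatorial/axial → opposite face → trans.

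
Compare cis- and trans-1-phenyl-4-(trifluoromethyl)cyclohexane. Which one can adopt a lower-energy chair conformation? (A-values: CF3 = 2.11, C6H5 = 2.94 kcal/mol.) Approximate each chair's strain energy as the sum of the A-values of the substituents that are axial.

At 1,4 positions (parity opposite): cis → (a,e or e,a); trans → (e,e or a,a).
Best chair for cis: E = 2.11 kcal/mol; best chair for trans: E = 0.00 kcal/mol.
The trans isomer is lower by 2.11 kcal/mol.

trans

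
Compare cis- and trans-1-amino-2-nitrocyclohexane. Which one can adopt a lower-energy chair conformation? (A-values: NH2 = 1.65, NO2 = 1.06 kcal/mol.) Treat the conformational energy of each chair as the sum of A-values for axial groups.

trans

At 1,2 positions (parity opposite): cis → (a,e or e,a); trans → (e,e or a,a).
Best chair for cis: E = 1.06 kcal/mol; best chair for trans: E = 0.00 kcal/mol.
The trans isomer is lower by 1.06 kcal/mol.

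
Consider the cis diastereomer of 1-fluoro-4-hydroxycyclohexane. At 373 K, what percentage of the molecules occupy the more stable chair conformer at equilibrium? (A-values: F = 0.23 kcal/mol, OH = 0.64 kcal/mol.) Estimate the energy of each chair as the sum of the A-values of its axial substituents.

C1 and C4 have opposite parity, so for the cis isomer the two substituents are one axial and one equatorial in each chair.
Chair I (fluoro axial, hydroxyl equatorial): E = 0.23 kcal/mol; chair II (fluoro equatorial, hydroxyl axial): E = 0.64 kcal/mol.
ΔG = 0.41 kcal/mol between the two chairs.
K = exp(ΔG/RT) with R = 1.987×10⁻³ kcal mol⁻¹ K⁻¹ and T = 373 K gives K ≈ 1.74.
Fraction in the lower-energy chair = K/(K+1) = 63.5%.

63.5%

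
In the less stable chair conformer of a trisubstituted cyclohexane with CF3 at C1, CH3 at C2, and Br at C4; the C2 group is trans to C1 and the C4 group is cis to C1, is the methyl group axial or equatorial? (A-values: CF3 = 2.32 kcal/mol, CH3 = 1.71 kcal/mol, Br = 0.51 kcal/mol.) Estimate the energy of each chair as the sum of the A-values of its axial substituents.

axial

Chair I (trifluoromethyl axial, methyl axial, bromo equatorial): E = 4.03 kcal/mol.
Chair II (trifluoromethyl equatorial, methyl equatorial, bromo axial): E = 0.51 kcal/mol.
Chair I is the less stable (higher-energy) conformer, and in that chair the methyl group is axial.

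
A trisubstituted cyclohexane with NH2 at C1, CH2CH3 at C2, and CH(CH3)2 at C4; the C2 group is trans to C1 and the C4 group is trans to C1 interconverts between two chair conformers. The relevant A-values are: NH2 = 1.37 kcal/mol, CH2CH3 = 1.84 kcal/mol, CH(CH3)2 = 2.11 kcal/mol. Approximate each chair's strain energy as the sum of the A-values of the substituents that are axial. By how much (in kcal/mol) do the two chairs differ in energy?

5.32 kcal/mol

Chair I (amino axial, ethyl axial, isopropyl axial): E = 5.32 kcal/mol.
Chair II (amino equatorial, ethyl equatorial, isopropyl equatorial): E = 0.00 kcal/mol.
ΔE = 5.32 − 0.00 = 5.32 kcal/mol; chair II is more stable.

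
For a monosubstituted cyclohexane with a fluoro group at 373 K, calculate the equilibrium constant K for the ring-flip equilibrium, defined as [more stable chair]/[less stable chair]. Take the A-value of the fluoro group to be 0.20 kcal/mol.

One chair has the fluoro group axial (E = 0.20 kcal/mol) and the other has it equatorial (E = 0).
ΔG = 0.20 kcal/mol between the two chairs.
K = exp(ΔG/RT) with R = 1.987×10⁻³ kcal mol⁻¹ K⁻¹ and T = 373 K gives K ≈ 1.31.

K ≈ 1.31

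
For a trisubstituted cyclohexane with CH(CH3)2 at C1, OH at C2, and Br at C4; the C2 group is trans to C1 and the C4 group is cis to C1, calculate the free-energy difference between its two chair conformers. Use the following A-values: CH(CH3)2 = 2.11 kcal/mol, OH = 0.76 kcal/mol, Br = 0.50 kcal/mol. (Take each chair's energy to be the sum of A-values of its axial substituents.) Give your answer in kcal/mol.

2.37 kcal/mol

Chair I (isopropyl axial, hydroxyl axial, bromo equatorial): E = 2.87 kcal/mol.
Chair II (isopropyl equatorial, hydroxyl equatorial, bromo axial): E = 0.50 kcal/mol.
ΔE = 2.87 − 0.50 = 2.37 kcal/mol; chair II is more stable.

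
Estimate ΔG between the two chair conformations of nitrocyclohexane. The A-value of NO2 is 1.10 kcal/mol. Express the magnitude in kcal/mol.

1.10 kcal/mol

A monosubstituted cyclohexane has one chair with the nitro group axial (E = A = 1.10 kcal/mol) and one with it equatorial (E = 0).
ΔE = 1.10 − 0 = 1.10 kcal/mol.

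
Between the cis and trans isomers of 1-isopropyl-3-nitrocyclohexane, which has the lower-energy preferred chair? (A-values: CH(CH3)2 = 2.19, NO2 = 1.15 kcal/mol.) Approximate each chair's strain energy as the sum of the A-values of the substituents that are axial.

cis

At 1,3 positions (parity same): cis → (e,e or a,a); trans → (a,e or e,a).
Best chair for cis: E = 0.00 kcal/mol; best chair for trans: E = 1.15 kcal/mol.
The cis isomer is lower by 1.15 kcal/mol.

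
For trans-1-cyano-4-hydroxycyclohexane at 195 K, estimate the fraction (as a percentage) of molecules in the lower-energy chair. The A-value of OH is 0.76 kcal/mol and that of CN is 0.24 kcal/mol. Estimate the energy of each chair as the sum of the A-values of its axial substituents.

C1 and C4 have opposite parity, so for the trans isomer the two substituents are e,e in one chair and a,a in the other.
Chair I (hydroxyl axial, cyano axial): E = 1.00 kcal/mol; chair II (hydroxyl equatorial, cyano equatorial): E = 0.00 kcal/mol.
ΔG = 1.00 kcal/mol between the two chairs.
K = exp(ΔG/RT) with R = 1.987×10⁻³ kcal mol⁻¹ K⁻¹ and T = 195 K gives K ≈ 13.2.
Fraction in the lower-energy chair = K/(K+1) = 93.0%.

93.0%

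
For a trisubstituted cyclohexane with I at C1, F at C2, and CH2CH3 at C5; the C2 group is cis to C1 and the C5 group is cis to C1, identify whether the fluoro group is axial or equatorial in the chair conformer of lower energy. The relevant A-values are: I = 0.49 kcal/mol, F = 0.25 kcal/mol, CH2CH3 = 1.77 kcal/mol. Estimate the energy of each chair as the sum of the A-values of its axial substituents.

axial

Chair I (iodo axial, fluoro equatorial, ethyl axial): E = 2.26 kcal/mol.
Chair II (iodo equatorial, fluoro axial, ethyl equatorial): E = 0.25 kcal/mol.
Chair II is the more stable (lower-energy) conformer, and in that chair the fluoro group is axial.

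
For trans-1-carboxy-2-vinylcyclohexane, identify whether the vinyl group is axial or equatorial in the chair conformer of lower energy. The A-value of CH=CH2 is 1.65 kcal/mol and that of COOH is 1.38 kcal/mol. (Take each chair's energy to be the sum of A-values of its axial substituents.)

equatorial

C1 and C2 have opposite parity, so for the trans isomer the two substituents are e,e in one chair and a,a in the other.
Chair I (vinyl axial, carboxyl axial): E = 3.03 kcal/mol.
Chair II (vinyl equatorial, carboxyl equatorial): E = 0.00 kcal/mol.
Chair II is the more stable (lower-energy) conformer, and in that chair the vinyl group is equatorial.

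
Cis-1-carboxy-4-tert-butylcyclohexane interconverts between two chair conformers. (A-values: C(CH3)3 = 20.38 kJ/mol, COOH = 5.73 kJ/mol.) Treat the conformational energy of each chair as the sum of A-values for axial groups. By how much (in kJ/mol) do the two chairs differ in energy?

C1 and C4 have opposite parity, so for the cis isomer the two substituents are one axial and one equatorial in each chair.
Chair I (tert-butyl axial, carboxyl equatorial): E = 20.38 kJ/mol.
Chair II (tert-butyl equatorial, carboxyl axial): E = 5.73 kJ/mol.
ΔE = 20.38 − 5.73 = 14.65 kJ/mol; chair II is more stable.

14.65 kJ/mol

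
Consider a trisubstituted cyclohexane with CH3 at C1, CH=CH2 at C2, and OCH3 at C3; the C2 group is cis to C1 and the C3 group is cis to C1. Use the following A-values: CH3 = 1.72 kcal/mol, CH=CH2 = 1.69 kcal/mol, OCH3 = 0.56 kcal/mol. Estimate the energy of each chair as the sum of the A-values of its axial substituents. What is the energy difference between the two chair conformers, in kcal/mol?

0.59 kcal/mol

Chair I (methyl axial, vinyl equatorial, methoxy axial): E = 2.28 kcal/mol.
Chair II (methyl equatorial, vinyl axial, methoxy equatorial): E = 1.69 kcal/mol.
ΔE = 2.28 − 1.69 = 0.59 kcal/mol; chair II is more stable.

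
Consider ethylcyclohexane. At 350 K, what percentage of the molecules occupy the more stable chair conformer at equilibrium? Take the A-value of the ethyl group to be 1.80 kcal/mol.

93.0%

One chair has the ethyl group axial (E = 1.80 kcal/mol) and the other has it equatorial (E = 0).
ΔG = 1.80 kcal/mol between the two chairs.
K = exp(ΔG/RT) with R = 1.987×10⁻³ kcal mol⁻¹ K⁻¹ and T = 350 K gives K ≈ 13.3.
Fraction in the lower-energy chair = K/(K+1) = 93.0%.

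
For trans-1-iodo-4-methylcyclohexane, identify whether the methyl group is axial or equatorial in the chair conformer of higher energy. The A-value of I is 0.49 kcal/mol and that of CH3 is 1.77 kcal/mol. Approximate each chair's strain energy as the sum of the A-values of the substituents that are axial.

axial

C1 and C4 have opposite parity, so for the trans isomer the two substituents are e,e in one chair and a,a in the other.
Chair I (iodo axial, methyl axial): E = 2.26 kcal/mol.
Chair II (iodo equatorial, methyl equatorial): E = 0.00 kcal/mol.
Chair I is the less stable (higher-energy) conformer, and in that chair the methyl group is axial.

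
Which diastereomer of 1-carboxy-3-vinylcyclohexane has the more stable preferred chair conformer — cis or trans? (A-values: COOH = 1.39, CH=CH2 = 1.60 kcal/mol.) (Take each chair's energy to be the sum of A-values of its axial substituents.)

At 1,3 positions (parity same): cis → (e,e or a,a); trans → (a,e or e,a).
Best chair for cis: E = 0.00 kcal/mol; best chair for trans: E = 1.39 kcal/mol.
The cis isomer is lower by 1.39 kcal/mol.

cis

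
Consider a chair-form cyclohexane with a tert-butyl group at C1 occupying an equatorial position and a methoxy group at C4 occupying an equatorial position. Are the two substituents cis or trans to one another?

C1 and C4 have opposite parity, so their axial bonds point in opposite directions.
With opposite-parity carbons, two substituents on the same face are one axial and one equatorial; opposite faces give both axial or both equatorial.
Here the groups are equatorial/equatorial → opposite face → trans.

trans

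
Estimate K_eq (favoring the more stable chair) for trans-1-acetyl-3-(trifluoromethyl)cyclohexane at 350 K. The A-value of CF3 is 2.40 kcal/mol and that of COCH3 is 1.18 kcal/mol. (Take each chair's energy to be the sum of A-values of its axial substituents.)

C1 and C3 have the same parity, so for the trans isomer the two substituents are one axial and one equatorial in each chair.
Chair I (trifluoromethyl axial, acetyl equatorial): E = 2.40 kcal/mol; chair II (trifluoromethyl equatorial, acetyl axial): E = 1.18 kcal/mol.
ΔG = 1.22 kcal/mol between the two chairs.
K = exp(ΔG/RT) with R = 1.987×10⁻³ kcal mol⁻¹ K⁻¹ and T = 350 K gives K ≈ 5.78.

K ≈ 5.78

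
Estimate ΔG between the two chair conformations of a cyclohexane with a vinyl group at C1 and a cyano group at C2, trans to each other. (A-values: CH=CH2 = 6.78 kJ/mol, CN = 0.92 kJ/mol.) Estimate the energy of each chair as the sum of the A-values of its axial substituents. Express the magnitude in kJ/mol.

C1 and C2 have opposite parity, so for the trans isomer the two substituents are e,e in one chair and a,a in the other.
Chair I (vinyl axial, cyano axial): E = 7.70 kJ/mol.
Chair II (vinyl equatorial, cyano equatorial): E = 0.00 kJ/mol.
ΔE = 7.70 − 0.00 = 7.70 kJ/mol; chair II is more stable.

7.70 kJ/mol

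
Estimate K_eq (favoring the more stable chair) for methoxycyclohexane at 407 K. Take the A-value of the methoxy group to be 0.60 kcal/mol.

K ≈ 2.10

One chair has the methoxy group axial (E = 0.60 kcal/mol) and the other has it equatorial (E = 0).
ΔG = 0.60 kcal/mol between the two chairs.
K = exp(ΔG/RT) with R = 1.987×10⁻³ kcal mol⁻¹ K⁻¹ and T = 407 K gives K ≈ 2.1.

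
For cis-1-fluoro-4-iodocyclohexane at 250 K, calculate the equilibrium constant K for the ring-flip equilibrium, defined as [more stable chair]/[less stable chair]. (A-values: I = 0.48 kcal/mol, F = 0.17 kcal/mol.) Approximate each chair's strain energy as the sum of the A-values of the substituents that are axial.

C1 and C4 have opposite parity, so for the cis isomer the two substituents are one axial and one equatorial in each chair.
Chair I (iodo axial, fluoro equatorial): E = 0.48 kcal/mol; chair II (iodo equatorial, fluoro axial): E = 0.17 kcal/mol.
ΔG = 0.31 kcal/mol between the two chairs.
K = exp(ΔG/RT) with R = 1.987×10⁻³ kcal mol⁻¹ K⁻¹ and T = 250 K gives K ≈ 1.87.

K ≈ 1.87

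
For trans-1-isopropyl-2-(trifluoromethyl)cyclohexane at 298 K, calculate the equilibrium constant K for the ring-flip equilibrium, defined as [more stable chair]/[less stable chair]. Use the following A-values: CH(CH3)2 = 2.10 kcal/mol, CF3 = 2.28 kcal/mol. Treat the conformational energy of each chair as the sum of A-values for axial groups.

C1 and C2 have opposite parity, so for the trans isomer the two substituents are e,e in one chair and a,a in the other.
Chair I (isopropyl axial, trifluoromethyl axial): E = 4.38 kcal/mol; chair II (isopropyl equatorial, trifluoromethyl equatorial): E = 0.00 kcal/mol.
ΔG = 4.38 kcal/mol between the two chairs.
K = exp(ΔG/RT) with R = 1.987×10⁻³ kcal mol⁻¹ K⁻¹ and T = 298 K gives K ≈ 1.63e+03.

K ≈ 1631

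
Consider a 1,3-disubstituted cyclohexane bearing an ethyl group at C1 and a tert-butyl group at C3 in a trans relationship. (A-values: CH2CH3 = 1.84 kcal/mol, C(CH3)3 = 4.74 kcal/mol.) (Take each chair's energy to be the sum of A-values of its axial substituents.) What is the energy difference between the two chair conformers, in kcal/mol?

C1 and C3 have the same parity, so for the trans isomer the two substituents are one axial and one equatorial in each chair.
Chair I (ethyl axial, tert-butyl equatorial): E = 1.84 kcal/mol.
Chair II (ethyl equatorial, tert-butyl axial): E = 4.74 kcal/mol.
ΔE = 4.74 − 1.84 = 2.90 kcal/mol; chair I is more stable.

2.90 kcal/mol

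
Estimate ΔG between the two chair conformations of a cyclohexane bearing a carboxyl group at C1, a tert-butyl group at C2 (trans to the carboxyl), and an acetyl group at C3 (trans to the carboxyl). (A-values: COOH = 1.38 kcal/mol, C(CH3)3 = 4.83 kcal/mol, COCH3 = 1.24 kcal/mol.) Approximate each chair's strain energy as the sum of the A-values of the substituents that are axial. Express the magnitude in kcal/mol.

4.97 kcal/mol

Chair I (carboxyl axial, tert-butyl axial, acetyl equatorial): E = 6.21 kcal/mol.
Chair II (carboxyl equatorial, tert-butyl equatorial, acetyl axial): E = 1.24 kcal/mol.
ΔE = 6.21 − 1.24 = 4.97 kcal/mol; chair II is more stable.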